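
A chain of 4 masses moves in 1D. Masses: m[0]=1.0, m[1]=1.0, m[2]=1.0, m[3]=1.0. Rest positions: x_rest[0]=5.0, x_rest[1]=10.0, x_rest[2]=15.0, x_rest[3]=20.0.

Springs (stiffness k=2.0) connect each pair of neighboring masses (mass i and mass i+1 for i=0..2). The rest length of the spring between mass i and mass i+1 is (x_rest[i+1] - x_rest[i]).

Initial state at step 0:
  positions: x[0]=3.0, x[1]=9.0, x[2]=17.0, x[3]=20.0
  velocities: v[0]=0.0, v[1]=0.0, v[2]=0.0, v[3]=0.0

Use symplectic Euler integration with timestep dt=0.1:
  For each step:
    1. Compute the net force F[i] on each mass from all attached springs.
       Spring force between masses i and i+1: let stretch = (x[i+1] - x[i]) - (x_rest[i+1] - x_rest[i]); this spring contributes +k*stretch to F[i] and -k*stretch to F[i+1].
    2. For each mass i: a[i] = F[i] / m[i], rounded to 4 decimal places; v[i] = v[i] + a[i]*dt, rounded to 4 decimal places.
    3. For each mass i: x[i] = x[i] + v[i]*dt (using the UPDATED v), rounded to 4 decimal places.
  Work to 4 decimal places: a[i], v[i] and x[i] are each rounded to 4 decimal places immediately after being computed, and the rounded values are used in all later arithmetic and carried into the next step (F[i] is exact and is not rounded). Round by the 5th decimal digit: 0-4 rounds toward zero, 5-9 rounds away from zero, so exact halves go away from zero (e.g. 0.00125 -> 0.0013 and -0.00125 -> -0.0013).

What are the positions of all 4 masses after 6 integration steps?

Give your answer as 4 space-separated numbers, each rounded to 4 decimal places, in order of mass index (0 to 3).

Answer: 3.4423 9.6361 15.2642 20.6578

Derivation:
Step 0: x=[3.0000 9.0000 17.0000 20.0000] v=[0.0000 0.0000 0.0000 0.0000]
Step 1: x=[3.0200 9.0400 16.9000 20.0400] v=[0.2000 0.4000 -1.0000 0.4000]
Step 2: x=[3.0604 9.1168 16.7056 20.1172] v=[0.4040 0.7680 -1.9440 0.7720]
Step 3: x=[3.1219 9.2243 16.4277 20.2262] v=[0.6153 1.0745 -2.7794 1.0897]
Step 4: x=[3.2055 9.3538 16.0817 20.3592] v=[0.8358 1.2947 -3.4604 1.3300]
Step 5: x=[3.3121 9.4949 15.6867 20.5067] v=[1.0655 1.4106 -3.9505 1.4745]
Step 6: x=[3.4423 9.6361 15.2642 20.6578] v=[1.3021 1.4124 -4.2249 1.5105]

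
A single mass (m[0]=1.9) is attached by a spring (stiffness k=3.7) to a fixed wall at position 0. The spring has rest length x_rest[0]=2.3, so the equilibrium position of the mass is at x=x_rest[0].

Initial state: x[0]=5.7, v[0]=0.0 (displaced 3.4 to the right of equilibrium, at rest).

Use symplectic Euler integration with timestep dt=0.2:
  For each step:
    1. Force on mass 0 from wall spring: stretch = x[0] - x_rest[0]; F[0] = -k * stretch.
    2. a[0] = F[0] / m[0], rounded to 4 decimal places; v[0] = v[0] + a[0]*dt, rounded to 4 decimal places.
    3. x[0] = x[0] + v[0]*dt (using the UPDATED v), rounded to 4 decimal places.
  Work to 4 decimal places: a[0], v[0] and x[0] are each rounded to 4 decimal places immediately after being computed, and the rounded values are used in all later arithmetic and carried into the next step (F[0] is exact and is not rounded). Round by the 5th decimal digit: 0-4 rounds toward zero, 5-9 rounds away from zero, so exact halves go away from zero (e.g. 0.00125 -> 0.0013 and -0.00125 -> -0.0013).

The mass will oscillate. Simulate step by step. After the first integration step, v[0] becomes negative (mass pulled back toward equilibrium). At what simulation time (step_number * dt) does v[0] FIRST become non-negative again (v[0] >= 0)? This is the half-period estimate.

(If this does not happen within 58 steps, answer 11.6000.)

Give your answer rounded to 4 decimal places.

Answer: 2.4000

Derivation:
Step 0: x=[5.7000] v=[0.0000]
Step 1: x=[5.4352] v=[-1.3242]
Step 2: x=[4.9261] v=[-2.5453]
Step 3: x=[4.2125] v=[-3.5681]
Step 4: x=[3.3499] v=[-4.3130]
Step 5: x=[2.4055] v=[-4.7219]
Step 6: x=[1.4529] v=[-4.7630]
Step 7: x=[0.5663] v=[-4.4331]
Step 8: x=[-0.1853] v=[-3.7579]
Step 9: x=[-0.7433] v=[-2.7899]
Step 10: x=[-1.0642] v=[-1.6046]
Step 11: x=[-1.1231] v=[-0.2943]
Step 12: x=[-0.9153] v=[1.0389]
First v>=0 after going negative at step 12, time=2.4000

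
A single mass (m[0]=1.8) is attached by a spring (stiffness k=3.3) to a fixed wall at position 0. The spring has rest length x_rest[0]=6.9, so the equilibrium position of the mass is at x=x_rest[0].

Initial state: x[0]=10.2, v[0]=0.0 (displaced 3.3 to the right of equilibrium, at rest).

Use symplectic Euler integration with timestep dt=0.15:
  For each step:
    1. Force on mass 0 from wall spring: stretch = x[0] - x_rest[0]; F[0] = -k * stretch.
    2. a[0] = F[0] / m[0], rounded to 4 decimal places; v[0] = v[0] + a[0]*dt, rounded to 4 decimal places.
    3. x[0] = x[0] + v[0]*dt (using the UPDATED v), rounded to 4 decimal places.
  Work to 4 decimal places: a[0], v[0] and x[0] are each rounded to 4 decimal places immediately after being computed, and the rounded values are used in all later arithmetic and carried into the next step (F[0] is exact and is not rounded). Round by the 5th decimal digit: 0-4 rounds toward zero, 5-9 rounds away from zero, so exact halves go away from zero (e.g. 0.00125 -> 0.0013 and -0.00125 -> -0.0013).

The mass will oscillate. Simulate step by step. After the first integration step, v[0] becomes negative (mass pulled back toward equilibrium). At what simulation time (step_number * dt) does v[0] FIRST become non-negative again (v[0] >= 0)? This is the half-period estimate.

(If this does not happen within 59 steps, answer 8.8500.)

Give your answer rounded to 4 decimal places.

Answer: 2.4000

Derivation:
Step 0: x=[10.2000] v=[0.0000]
Step 1: x=[10.0639] v=[-0.9075]
Step 2: x=[9.7973] v=[-1.7776]
Step 3: x=[9.4111] v=[-2.5744]
Step 4: x=[8.9214] v=[-3.2650]
Step 5: x=[8.3483] v=[-3.8209]
Step 6: x=[7.7154] v=[-4.2192]
Step 7: x=[7.0489] v=[-4.4434]
Step 8: x=[6.3762] v=[-4.4844]
Step 9: x=[5.7251] v=[-4.3404]
Step 10: x=[5.1225] v=[-4.0173]
Step 11: x=[4.5932] v=[-3.5285]
Step 12: x=[4.1591] v=[-2.8941]
Step 13: x=[3.8380] v=[-2.1404]
Step 14: x=[3.6433] v=[-1.2983]
Step 15: x=[3.5829] v=[-0.4027]
Step 16: x=[3.6593] v=[0.5095]
First v>=0 after going negative at step 16, time=2.4000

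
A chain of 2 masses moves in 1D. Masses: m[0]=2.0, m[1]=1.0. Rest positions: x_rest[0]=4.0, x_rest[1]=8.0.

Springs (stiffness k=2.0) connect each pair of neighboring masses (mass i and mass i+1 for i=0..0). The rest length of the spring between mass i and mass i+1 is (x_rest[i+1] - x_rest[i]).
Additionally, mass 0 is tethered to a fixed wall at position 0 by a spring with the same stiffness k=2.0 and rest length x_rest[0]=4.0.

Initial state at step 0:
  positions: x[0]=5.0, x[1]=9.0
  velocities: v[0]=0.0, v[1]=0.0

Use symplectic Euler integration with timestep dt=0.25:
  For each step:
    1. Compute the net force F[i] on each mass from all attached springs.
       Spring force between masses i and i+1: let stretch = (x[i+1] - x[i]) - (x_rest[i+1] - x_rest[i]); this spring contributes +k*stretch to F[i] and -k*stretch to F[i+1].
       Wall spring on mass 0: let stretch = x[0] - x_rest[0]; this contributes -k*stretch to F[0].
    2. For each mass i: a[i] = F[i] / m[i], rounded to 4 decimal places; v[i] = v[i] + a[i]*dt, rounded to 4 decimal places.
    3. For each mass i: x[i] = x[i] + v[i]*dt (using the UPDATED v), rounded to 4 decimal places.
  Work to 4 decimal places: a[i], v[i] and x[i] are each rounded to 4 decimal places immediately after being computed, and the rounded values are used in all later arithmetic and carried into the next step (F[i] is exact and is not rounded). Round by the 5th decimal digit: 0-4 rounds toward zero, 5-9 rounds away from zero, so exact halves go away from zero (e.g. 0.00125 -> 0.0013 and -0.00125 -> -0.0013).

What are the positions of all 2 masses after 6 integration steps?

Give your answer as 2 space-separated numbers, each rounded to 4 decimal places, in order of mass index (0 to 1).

Step 0: x=[5.0000 9.0000] v=[0.0000 0.0000]
Step 1: x=[4.9375 9.0000] v=[-0.2500 0.0000]
Step 2: x=[4.8203 8.9922] v=[-0.4688 -0.0313]
Step 3: x=[4.6626 8.9629] v=[-0.6309 -0.1173]
Step 4: x=[4.4822 8.8960] v=[-0.7215 -0.2675]
Step 5: x=[4.2976 8.7774] v=[-0.7386 -0.4744]
Step 6: x=[4.1243 8.5988] v=[-0.6931 -0.7143]

Answer: 4.1243 8.5988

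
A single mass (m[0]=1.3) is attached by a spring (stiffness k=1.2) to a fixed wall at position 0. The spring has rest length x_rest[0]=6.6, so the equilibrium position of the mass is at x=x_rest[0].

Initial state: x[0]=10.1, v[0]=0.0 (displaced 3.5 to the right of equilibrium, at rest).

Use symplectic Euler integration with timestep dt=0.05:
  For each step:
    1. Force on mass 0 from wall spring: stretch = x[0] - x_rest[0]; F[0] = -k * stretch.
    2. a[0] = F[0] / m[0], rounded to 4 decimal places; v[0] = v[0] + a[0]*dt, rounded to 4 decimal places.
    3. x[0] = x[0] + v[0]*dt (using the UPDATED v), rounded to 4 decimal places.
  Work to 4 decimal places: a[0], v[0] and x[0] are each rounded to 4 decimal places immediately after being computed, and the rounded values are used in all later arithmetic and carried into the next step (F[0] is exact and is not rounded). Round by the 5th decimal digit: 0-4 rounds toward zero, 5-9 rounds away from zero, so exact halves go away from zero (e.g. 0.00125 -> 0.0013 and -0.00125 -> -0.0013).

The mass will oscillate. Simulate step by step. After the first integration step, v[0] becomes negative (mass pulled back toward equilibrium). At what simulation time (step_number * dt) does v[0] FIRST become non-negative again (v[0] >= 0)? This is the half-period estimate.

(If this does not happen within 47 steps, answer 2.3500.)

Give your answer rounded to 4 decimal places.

Step 0: x=[10.1000] v=[0.0000]
Step 1: x=[10.0919] v=[-0.1615]
Step 2: x=[10.0758] v=[-0.3227]
Step 3: x=[10.0516] v=[-0.4831]
Step 4: x=[10.0195] v=[-0.6424]
Step 5: x=[9.9795] v=[-0.8002]
Step 6: x=[9.9317] v=[-0.9562]
Step 7: x=[9.8762] v=[-1.1100]
Step 8: x=[9.8131] v=[-1.2612]
Step 9: x=[9.7426] v=[-1.4095]
Step 10: x=[9.6649] v=[-1.5545]
Step 11: x=[9.5801] v=[-1.6960]
Step 12: x=[9.4884] v=[-1.8335]
Step 13: x=[9.3901] v=[-1.9668]
Step 14: x=[9.2853] v=[-2.0956]
Step 15: x=[9.1743] v=[-2.2195]
Step 16: x=[9.0574] v=[-2.3383]
Step 17: x=[8.9348] v=[-2.4517]
Step 18: x=[8.8068] v=[-2.5595]
Step 19: x=[8.6737] v=[-2.6614]
Step 20: x=[8.5358] v=[-2.7571]
Step 21: x=[8.3935] v=[-2.8464]
Step 22: x=[8.2470] v=[-2.9292]
Step 23: x=[8.0967] v=[-3.0052]
Step 24: x=[7.9430] v=[-3.0743]
Step 25: x=[7.7862] v=[-3.1363]
Step 26: x=[7.6266] v=[-3.1911]
Step 27: x=[7.4647] v=[-3.2385]
Step 28: x=[7.3008] v=[-3.2784]
Step 29: x=[7.1353] v=[-3.3107]
Step 30: x=[6.9685] v=[-3.3354]
Step 31: x=[6.8009] v=[-3.3524]
Step 32: x=[6.6328] v=[-3.3617]
Step 33: x=[6.4646] v=[-3.3632]
Step 34: x=[6.2968] v=[-3.3570]
Step 35: x=[6.1297] v=[-3.3430]
Step 36: x=[5.9636] v=[-3.3213]
Step 37: x=[5.7990] v=[-3.2919]
Step 38: x=[5.6363] v=[-3.2549]
Step 39: x=[5.4758] v=[-3.2104]
Step 40: x=[5.3179] v=[-3.1585]
Step 41: x=[5.1629] v=[-3.0993]
Step 42: x=[5.0113] v=[-3.0330]
Step 43: x=[4.8633] v=[-2.9597]
Step 44: x=[4.7193] v=[-2.8795]
Step 45: x=[4.5797] v=[-2.7927]
Step 46: x=[4.4447] v=[-2.6995]
Step 47: x=[4.3147] v=[-2.6000]
v[0] did not become non-negative within 47 steps; using fallback time=2.3500

Answer: 2.3500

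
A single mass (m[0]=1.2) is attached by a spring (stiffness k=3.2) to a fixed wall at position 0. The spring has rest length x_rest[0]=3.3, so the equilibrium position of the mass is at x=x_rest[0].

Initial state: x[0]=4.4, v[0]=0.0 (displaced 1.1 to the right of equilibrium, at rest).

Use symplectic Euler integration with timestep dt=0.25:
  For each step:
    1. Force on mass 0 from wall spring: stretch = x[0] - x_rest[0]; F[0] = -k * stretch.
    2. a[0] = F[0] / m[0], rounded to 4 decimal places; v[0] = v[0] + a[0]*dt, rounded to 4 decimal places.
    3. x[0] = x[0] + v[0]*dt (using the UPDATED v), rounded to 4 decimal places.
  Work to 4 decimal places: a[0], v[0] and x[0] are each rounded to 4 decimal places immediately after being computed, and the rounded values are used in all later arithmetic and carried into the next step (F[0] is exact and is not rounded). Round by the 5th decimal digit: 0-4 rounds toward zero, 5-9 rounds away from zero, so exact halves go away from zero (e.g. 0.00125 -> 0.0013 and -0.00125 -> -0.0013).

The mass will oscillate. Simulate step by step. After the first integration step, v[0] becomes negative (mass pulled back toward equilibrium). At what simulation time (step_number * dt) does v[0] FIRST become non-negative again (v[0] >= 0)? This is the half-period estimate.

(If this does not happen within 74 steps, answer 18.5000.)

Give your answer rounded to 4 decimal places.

Step 0: x=[4.4000] v=[0.0000]
Step 1: x=[4.2167] v=[-0.7333]
Step 2: x=[3.8806] v=[-1.3444]
Step 3: x=[3.4477] v=[-1.7315]
Step 4: x=[2.9902] v=[-1.8300]
Step 5: x=[2.5843] v=[-1.6235]
Step 6: x=[2.2977] v=[-1.1464]
Step 7: x=[2.1782] v=[-0.4782]
Step 8: x=[2.2456] v=[0.2697]
First v>=0 after going negative at step 8, time=2.0000

Answer: 2.0000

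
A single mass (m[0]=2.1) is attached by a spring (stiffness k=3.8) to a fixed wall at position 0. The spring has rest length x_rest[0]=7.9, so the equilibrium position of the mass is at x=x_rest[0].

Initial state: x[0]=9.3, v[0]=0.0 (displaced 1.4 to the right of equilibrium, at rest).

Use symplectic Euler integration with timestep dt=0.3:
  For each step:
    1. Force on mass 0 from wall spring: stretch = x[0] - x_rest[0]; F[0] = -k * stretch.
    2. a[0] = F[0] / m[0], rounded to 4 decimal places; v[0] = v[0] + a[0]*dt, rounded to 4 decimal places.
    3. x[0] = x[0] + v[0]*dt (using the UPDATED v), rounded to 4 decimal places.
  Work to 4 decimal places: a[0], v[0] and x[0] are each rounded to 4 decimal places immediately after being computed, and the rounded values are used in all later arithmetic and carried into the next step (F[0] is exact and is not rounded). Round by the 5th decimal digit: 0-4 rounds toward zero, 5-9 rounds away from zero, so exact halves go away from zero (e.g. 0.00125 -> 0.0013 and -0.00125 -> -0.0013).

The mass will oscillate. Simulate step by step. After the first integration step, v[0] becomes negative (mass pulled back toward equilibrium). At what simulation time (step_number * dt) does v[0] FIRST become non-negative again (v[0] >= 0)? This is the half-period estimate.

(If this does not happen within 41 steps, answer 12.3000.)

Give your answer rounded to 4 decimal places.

Step 0: x=[9.3000] v=[0.0000]
Step 1: x=[9.0720] v=[-0.7600]
Step 2: x=[8.6531] v=[-1.3962]
Step 3: x=[8.1116] v=[-1.8050]
Step 4: x=[7.5356] v=[-1.9199]
Step 5: x=[7.0190] v=[-1.7221]
Step 6: x=[6.6459] v=[-1.2438]
Step 7: x=[6.4770] v=[-0.5630]
Step 8: x=[6.5399] v=[0.2095]
First v>=0 after going negative at step 8, time=2.4000

Answer: 2.4000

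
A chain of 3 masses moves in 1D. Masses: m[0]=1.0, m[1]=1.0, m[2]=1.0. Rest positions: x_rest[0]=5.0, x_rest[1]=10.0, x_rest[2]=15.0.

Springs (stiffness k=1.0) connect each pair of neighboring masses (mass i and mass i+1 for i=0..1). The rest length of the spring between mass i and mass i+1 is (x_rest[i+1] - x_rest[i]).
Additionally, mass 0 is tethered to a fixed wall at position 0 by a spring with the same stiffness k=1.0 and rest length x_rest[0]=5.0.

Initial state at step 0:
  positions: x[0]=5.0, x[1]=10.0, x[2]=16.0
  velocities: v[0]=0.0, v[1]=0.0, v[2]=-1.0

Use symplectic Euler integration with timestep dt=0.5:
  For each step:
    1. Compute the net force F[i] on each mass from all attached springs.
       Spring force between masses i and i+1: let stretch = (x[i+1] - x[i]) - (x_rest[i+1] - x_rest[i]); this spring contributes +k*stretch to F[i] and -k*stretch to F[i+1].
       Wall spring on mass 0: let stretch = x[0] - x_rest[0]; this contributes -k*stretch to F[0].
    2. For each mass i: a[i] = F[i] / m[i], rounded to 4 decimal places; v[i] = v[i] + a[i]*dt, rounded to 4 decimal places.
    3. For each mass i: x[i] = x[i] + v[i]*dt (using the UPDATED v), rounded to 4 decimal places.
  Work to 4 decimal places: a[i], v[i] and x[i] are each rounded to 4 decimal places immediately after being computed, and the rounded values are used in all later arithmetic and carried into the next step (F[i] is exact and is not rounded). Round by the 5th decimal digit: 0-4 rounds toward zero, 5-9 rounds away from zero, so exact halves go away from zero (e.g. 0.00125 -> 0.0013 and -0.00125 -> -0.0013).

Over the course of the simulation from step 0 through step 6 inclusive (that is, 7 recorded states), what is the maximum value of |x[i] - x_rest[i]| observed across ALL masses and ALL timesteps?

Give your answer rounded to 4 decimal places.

Answer: 1.2509

Derivation:
Step 0: x=[5.0000 10.0000 16.0000] v=[0.0000 0.0000 -1.0000]
Step 1: x=[5.0000 10.2500 15.2500] v=[0.0000 0.5000 -1.5000]
Step 2: x=[5.0625 10.4375 14.5000] v=[0.1250 0.3750 -1.5000]
Step 3: x=[5.2032 10.2969 13.9844] v=[0.2813 -0.2813 -1.0313]
Step 4: x=[5.3165 9.8047 13.7969] v=[0.2266 -0.9844 -0.3751]
Step 5: x=[5.2227 9.1885 13.8613] v=[-0.1876 -1.2324 0.1288]
Step 6: x=[4.8147 8.7491 14.0075] v=[-0.8161 -0.8789 0.2924]
Max displacement = 1.2509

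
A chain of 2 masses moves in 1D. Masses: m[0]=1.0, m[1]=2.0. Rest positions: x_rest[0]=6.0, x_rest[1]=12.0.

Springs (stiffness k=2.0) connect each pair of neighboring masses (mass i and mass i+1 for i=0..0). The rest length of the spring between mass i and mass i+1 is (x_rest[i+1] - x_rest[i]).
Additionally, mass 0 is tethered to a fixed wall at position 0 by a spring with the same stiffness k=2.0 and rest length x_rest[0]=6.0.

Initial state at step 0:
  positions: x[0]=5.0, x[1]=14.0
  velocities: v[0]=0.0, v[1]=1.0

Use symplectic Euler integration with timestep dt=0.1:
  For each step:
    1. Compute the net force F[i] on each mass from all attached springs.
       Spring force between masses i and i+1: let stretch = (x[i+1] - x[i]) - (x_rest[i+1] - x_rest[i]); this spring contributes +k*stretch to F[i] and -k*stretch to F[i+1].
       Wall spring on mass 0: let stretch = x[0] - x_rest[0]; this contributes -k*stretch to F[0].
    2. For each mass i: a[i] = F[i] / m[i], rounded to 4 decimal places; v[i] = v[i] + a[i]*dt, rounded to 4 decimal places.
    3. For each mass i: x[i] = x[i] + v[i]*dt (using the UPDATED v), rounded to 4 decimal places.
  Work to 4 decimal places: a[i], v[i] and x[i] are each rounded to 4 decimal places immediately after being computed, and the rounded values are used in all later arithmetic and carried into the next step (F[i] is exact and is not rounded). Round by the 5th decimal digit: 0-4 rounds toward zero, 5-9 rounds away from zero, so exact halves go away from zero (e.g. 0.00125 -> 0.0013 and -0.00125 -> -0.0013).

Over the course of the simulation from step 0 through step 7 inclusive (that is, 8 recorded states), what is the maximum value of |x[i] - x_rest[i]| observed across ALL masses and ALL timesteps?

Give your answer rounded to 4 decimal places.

Answer: 2.1215

Derivation:
Step 0: x=[5.0000 14.0000] v=[0.0000 1.0000]
Step 1: x=[5.0800 14.0700] v=[0.8000 0.7000]
Step 2: x=[5.2382 14.1101] v=[1.5820 0.4010]
Step 3: x=[5.4691 14.1215] v=[2.3087 0.1138]
Step 4: x=[5.7636 14.1064] v=[2.9454 -0.1514]
Step 5: x=[6.1097 14.0678] v=[3.4612 -0.3857]
Step 6: x=[6.4928 14.0097] v=[3.8309 -0.5815]
Step 7: x=[6.8964 13.9364] v=[4.0357 -0.7332]
Max displacement = 2.1215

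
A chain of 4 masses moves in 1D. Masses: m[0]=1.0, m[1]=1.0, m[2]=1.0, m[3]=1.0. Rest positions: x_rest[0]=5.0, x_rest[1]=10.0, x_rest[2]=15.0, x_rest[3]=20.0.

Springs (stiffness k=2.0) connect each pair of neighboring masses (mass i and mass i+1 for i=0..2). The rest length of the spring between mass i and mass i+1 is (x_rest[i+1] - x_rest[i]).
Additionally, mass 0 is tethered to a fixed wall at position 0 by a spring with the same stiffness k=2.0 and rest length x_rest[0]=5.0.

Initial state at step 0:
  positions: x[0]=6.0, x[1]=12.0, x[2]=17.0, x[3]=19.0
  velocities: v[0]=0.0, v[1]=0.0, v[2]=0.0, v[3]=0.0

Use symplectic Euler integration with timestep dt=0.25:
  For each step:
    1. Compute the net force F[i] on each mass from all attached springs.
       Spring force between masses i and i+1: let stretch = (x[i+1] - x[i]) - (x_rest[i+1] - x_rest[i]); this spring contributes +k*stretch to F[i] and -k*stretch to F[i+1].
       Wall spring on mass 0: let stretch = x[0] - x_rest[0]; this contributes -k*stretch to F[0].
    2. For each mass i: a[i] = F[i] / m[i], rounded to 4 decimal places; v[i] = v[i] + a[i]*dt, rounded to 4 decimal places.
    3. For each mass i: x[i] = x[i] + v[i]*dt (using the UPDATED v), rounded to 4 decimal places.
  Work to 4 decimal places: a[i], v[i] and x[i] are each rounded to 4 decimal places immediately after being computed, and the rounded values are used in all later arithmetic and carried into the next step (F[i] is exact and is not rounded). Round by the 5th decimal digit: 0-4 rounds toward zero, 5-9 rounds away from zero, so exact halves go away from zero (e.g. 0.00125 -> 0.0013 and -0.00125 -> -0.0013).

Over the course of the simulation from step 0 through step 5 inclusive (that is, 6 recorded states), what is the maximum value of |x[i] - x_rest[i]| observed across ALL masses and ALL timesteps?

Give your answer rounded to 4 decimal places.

Answer: 2.0314

Derivation:
Step 0: x=[6.0000 12.0000 17.0000 19.0000] v=[0.0000 0.0000 0.0000 0.0000]
Step 1: x=[6.0000 11.8750 16.6250 19.3750] v=[0.0000 -0.5000 -1.5000 1.5000]
Step 2: x=[5.9844 11.6094 16.0000 20.0313] v=[-0.0625 -1.0625 -2.5000 2.6250]
Step 3: x=[5.9239 11.1895 15.3301 20.8087] v=[-0.2422 -1.6797 -2.6797 3.1094]
Step 4: x=[5.7811 10.6290 14.8274 21.5262] v=[-0.5714 -2.2422 -2.0107 2.8701]
Step 5: x=[5.5216 9.9873 14.6373 22.0314] v=[-1.0380 -2.5670 -0.7605 2.0207]
Max displacement = 2.0314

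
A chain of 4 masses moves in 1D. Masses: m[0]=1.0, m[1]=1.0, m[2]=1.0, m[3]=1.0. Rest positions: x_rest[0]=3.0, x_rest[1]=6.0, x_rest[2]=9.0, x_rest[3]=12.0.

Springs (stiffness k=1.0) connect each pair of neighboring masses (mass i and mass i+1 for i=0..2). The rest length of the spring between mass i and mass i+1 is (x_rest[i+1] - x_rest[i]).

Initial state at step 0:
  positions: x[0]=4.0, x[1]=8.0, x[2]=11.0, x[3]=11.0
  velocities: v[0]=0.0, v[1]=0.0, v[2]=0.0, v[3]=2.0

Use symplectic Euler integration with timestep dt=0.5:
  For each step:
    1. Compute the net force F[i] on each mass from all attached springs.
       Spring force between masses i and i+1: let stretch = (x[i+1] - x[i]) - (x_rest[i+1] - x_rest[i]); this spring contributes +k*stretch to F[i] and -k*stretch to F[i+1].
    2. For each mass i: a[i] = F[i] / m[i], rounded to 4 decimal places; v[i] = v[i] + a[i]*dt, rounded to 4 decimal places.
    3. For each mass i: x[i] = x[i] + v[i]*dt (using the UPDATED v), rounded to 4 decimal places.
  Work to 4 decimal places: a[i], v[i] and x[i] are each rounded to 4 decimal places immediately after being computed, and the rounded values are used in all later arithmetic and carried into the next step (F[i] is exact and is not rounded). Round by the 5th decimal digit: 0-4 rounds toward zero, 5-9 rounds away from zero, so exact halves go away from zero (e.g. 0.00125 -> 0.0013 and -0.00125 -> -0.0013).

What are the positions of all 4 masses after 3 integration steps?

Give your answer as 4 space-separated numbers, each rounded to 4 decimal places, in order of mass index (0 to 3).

Step 0: x=[4.0000 8.0000 11.0000 11.0000] v=[0.0000 0.0000 0.0000 2.0000]
Step 1: x=[4.2500 7.7500 10.2500 12.7500] v=[0.5000 -0.5000 -1.5000 3.5000]
Step 2: x=[4.6250 7.2500 9.5000 14.6250] v=[0.7500 -1.0000 -1.5000 3.7500]
Step 3: x=[4.9063 6.6563 9.4688 15.9688] v=[0.5625 -1.1875 -0.0625 2.6875]

Answer: 4.9063 6.6563 9.4688 15.9688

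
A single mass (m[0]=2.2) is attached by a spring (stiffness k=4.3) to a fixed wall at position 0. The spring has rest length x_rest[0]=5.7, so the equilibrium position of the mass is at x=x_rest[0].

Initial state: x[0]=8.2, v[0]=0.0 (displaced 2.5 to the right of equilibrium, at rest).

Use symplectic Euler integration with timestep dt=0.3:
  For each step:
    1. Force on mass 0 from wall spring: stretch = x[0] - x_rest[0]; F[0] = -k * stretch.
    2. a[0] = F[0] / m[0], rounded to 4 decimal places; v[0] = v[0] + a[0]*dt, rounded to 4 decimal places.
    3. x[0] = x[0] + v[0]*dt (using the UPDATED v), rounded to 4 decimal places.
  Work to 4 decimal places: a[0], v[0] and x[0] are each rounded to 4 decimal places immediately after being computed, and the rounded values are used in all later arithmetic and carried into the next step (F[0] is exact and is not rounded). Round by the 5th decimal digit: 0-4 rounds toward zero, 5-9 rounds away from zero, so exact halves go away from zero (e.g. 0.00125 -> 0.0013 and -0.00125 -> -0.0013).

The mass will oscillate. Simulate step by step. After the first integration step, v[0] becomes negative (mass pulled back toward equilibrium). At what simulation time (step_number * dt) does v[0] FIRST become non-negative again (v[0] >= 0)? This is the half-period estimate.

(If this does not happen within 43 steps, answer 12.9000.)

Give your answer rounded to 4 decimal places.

Answer: 2.4000

Derivation:
Step 0: x=[8.2000] v=[0.0000]
Step 1: x=[7.7602] v=[-1.4659]
Step 2: x=[6.9580] v=[-2.6739]
Step 3: x=[5.9346] v=[-3.4115]
Step 4: x=[4.8699] v=[-3.5491]
Step 5: x=[3.9512] v=[-3.0624]
Step 6: x=[3.3401] v=[-2.0370]
Step 7: x=[3.1441] v=[-0.6533]
Step 8: x=[3.3977] v=[0.8454]
First v>=0 after going negative at step 8, time=2.4000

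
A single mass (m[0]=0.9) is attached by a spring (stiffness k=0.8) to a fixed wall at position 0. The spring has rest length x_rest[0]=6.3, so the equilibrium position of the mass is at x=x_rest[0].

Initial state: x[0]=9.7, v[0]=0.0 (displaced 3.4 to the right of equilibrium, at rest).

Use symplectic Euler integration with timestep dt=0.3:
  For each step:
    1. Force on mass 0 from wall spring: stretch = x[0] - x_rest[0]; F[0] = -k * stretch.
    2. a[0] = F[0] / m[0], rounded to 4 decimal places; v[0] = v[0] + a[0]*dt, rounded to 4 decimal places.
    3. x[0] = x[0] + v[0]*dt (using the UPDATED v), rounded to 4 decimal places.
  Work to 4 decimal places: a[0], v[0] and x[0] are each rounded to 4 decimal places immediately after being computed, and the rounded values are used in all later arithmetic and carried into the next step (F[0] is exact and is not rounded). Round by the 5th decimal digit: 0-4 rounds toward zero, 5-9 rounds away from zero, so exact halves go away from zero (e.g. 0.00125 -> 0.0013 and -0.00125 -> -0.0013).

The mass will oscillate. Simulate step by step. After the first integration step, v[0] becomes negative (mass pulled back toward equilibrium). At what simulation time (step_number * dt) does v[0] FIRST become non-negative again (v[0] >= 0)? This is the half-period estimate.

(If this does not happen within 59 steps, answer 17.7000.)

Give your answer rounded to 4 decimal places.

Answer: 3.6000

Derivation:
Step 0: x=[9.7000] v=[0.0000]
Step 1: x=[9.4280] v=[-0.9067]
Step 2: x=[8.9058] v=[-1.7408]
Step 3: x=[8.1751] v=[-2.4357]
Step 4: x=[7.2944] v=[-2.9357]
Step 5: x=[6.3341] v=[-3.2009]
Step 6: x=[5.3711] v=[-3.2100]
Step 7: x=[4.4824] v=[-2.9623]
Step 8: x=[3.7391] v=[-2.4776]
Step 9: x=[3.2007] v=[-1.7947]
Step 10: x=[2.9102] v=[-0.9682]
Step 11: x=[2.8909] v=[-0.0642]
Step 12: x=[3.1444] v=[0.8449]
First v>=0 after going negative at step 12, time=3.6000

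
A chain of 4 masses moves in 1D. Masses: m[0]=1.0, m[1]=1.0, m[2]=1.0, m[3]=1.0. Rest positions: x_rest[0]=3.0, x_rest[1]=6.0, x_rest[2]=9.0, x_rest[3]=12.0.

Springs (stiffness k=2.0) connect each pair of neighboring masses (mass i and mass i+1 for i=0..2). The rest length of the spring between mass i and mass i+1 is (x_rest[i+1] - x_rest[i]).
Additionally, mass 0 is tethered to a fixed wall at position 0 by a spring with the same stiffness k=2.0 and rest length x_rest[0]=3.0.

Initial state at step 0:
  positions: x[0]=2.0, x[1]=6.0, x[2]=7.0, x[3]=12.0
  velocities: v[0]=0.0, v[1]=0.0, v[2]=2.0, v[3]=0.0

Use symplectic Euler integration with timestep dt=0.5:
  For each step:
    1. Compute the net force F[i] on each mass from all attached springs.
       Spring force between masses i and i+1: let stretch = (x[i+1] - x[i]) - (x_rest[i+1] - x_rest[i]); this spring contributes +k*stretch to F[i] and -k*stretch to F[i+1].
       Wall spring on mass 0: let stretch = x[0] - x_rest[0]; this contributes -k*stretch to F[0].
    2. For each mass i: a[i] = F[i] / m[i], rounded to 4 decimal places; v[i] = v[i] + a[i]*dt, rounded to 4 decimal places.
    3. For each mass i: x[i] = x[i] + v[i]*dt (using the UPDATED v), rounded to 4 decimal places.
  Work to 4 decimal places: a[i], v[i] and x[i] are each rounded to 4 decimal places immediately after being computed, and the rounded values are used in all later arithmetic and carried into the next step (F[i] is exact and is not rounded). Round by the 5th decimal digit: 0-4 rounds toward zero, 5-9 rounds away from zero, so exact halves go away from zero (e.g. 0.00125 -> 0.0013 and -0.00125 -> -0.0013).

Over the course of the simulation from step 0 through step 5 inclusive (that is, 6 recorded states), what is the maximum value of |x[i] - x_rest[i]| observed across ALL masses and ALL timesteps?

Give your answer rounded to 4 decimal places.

Step 0: x=[2.0000 6.0000 7.0000 12.0000] v=[0.0000 0.0000 2.0000 0.0000]
Step 1: x=[3.0000 4.5000 10.0000 11.0000] v=[2.0000 -3.0000 6.0000 -2.0000]
Step 2: x=[3.2500 5.0000 10.7500 11.0000] v=[0.5000 1.0000 1.5000 0.0000]
Step 3: x=[2.7500 7.5000 8.7500 12.3750] v=[-1.0000 5.0000 -4.0000 2.7500]
Step 4: x=[3.2500 8.2500 7.9375 13.4375] v=[1.0000 1.5000 -1.6250 2.1250]
Step 5: x=[4.6250 6.3438 10.0313 13.2500] v=[2.7500 -3.8125 4.1875 -0.3750]
Max displacement = 2.2500

Answer: 2.2500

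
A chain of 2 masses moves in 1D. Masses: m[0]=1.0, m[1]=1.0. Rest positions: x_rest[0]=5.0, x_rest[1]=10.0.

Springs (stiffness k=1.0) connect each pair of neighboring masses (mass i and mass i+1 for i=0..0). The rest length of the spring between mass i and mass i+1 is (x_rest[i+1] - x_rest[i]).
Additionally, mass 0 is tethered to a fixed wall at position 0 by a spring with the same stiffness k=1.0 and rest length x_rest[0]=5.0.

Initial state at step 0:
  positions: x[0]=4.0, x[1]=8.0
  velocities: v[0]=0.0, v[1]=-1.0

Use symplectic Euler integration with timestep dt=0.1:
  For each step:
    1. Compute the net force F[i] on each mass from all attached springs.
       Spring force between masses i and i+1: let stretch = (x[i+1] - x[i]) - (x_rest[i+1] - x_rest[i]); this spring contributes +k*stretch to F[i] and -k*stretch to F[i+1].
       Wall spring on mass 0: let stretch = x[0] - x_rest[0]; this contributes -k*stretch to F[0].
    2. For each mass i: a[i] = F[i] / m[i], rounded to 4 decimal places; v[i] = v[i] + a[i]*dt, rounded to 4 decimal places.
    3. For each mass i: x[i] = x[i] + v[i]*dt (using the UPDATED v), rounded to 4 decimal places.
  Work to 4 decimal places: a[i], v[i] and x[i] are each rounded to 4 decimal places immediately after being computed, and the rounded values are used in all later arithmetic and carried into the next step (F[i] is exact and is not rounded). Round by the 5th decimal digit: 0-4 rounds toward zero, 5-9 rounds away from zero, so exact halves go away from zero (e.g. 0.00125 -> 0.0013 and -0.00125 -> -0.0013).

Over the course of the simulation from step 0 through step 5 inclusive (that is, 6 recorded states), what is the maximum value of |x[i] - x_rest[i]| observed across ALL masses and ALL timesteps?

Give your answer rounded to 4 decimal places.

Step 0: x=[4.0000 8.0000] v=[0.0000 -1.0000]
Step 1: x=[4.0000 7.9100] v=[0.0000 -0.9000]
Step 2: x=[3.9991 7.8309] v=[-0.0090 -0.7910]
Step 3: x=[3.9965 7.7635] v=[-0.0257 -0.6742]
Step 4: x=[3.9916 7.7084] v=[-0.0487 -0.5509]
Step 5: x=[3.9840 7.6661] v=[-0.0762 -0.4226]
Max displacement = 2.3339

Answer: 2.3339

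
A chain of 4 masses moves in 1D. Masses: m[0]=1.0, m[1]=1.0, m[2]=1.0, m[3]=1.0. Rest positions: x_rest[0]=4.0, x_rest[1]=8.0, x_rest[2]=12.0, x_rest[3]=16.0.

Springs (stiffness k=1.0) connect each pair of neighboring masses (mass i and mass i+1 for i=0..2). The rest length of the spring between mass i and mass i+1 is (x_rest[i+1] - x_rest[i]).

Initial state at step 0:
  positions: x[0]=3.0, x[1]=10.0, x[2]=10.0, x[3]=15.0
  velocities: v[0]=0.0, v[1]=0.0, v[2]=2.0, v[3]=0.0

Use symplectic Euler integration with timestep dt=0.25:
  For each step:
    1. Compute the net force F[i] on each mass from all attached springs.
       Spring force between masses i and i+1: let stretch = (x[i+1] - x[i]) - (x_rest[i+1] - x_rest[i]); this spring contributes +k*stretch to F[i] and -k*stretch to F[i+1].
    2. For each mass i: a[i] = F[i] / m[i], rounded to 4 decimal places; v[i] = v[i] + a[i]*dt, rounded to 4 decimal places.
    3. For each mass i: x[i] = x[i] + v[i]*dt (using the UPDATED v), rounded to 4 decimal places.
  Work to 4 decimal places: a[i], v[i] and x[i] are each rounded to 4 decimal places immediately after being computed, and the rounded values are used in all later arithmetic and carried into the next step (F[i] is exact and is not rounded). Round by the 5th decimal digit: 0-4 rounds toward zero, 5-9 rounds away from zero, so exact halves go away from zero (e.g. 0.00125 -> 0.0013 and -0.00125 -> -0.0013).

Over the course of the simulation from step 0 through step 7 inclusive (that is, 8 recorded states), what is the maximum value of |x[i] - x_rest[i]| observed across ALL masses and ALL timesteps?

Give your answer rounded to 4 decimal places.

Answer: 2.1973

Derivation:
Step 0: x=[3.0000 10.0000 10.0000 15.0000] v=[0.0000 0.0000 2.0000 0.0000]
Step 1: x=[3.1875 9.5625 10.8125 14.9375] v=[0.7500 -1.7500 3.2500 -0.2500]
Step 2: x=[3.5235 8.8047 11.8047 14.8672] v=[1.3438 -3.0313 3.9688 -0.2813]
Step 3: x=[3.9395 7.9043 12.8008 14.8555] v=[1.6641 -3.6016 3.9844 -0.0469]
Step 4: x=[4.3533 7.0621 13.6193 14.9654] v=[1.6553 -3.3687 3.2740 0.4394]
Step 5: x=[4.6864 6.4605 14.1121 15.2411] v=[1.3325 -2.4066 1.9712 1.1029]
Step 6: x=[4.8804 6.2262 14.1973 15.6963] v=[0.7760 -0.9372 0.3406 1.8207]
Step 7: x=[4.9085 6.4060 13.8780 16.3078] v=[0.1125 0.7191 -1.2774 2.4460]
Max displacement = 2.1973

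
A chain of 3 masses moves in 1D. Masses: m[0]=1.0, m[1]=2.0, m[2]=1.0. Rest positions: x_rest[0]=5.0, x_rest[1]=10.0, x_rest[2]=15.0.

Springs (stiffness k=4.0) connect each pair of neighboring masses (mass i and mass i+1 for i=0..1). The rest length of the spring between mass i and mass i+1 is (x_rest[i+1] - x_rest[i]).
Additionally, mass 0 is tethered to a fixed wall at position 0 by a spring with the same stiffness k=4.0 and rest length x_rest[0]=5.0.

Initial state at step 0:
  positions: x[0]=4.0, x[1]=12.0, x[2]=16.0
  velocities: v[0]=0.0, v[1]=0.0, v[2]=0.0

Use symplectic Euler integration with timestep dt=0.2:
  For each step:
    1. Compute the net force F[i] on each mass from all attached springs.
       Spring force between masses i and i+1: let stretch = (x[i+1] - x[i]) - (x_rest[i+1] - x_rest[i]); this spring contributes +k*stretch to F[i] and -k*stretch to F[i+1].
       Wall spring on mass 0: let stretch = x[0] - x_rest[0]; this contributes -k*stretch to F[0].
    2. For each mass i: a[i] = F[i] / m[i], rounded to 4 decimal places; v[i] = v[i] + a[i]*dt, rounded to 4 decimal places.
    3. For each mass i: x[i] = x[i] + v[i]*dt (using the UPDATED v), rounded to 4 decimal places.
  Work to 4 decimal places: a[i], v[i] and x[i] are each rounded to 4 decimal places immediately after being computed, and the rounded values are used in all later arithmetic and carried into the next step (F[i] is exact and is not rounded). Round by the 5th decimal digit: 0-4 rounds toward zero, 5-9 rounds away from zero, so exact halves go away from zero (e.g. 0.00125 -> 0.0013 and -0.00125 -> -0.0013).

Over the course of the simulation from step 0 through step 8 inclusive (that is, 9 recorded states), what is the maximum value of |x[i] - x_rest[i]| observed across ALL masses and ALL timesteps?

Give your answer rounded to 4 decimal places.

Step 0: x=[4.0000 12.0000 16.0000] v=[0.0000 0.0000 0.0000]
Step 1: x=[4.6400 11.6800 16.1600] v=[3.2000 -1.6000 0.8000]
Step 2: x=[5.6640 11.1552 16.4032] v=[5.1200 -2.6240 1.2160]
Step 3: x=[6.6604 10.6109 16.6067] v=[4.9818 -2.7213 1.0176]
Step 4: x=[7.2232 10.2303 16.6509] v=[2.8139 -1.9032 0.2210]
Step 5: x=[7.1114 10.1227 16.4678] v=[-0.5590 -0.5378 -0.9155]
Step 6: x=[6.3436 10.2818 16.0695] v=[-3.8391 0.7957 -1.9916]
Step 7: x=[5.1909 10.5889 15.5451] v=[-5.7634 1.5355 -2.6218]
Step 8: x=[4.0714 10.8607 15.0277] v=[-5.5977 1.3588 -2.5868]
Max displacement = 2.2232

Answer: 2.2232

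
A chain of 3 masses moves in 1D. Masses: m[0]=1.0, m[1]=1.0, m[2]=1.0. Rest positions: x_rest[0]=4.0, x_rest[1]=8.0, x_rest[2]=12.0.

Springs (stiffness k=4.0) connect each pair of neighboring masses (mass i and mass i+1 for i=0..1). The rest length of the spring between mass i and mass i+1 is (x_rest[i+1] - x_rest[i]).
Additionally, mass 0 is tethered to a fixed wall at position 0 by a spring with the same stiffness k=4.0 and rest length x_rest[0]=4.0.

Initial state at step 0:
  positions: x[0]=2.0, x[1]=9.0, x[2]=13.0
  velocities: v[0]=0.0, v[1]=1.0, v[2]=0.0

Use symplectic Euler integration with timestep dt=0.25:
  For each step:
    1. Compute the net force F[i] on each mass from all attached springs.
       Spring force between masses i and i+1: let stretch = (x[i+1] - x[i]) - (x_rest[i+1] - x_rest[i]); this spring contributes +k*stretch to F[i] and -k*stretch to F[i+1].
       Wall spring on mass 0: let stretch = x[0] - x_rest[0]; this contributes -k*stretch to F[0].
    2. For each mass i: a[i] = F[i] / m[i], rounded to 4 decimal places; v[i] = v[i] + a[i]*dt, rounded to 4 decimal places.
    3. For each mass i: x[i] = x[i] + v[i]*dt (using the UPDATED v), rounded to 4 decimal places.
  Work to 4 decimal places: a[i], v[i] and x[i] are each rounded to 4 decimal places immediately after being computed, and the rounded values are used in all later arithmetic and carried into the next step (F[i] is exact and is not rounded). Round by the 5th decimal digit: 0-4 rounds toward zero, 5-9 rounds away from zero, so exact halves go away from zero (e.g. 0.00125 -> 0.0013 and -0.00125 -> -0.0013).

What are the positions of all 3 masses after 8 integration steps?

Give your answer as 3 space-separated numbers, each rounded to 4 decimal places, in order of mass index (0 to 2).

Step 0: x=[2.0000 9.0000 13.0000] v=[0.0000 1.0000 0.0000]
Step 1: x=[3.2500 8.5000 13.0000] v=[5.0000 -2.0000 0.0000]
Step 2: x=[5.0000 7.8125 12.8750] v=[7.0000 -2.7500 -0.5000]
Step 3: x=[6.2031 7.6875 12.4844] v=[4.8125 -0.5000 -1.5625]
Step 4: x=[6.2266 8.3906 11.8946] v=[0.0938 2.8125 -2.3594]
Step 5: x=[5.2344 9.4287 11.4288] v=[-3.9688 4.1525 -1.8634]
Step 6: x=[3.9822 9.9183 11.4629] v=[-5.0089 1.9583 0.1365]
Step 7: x=[3.2185 9.3100 12.1109] v=[-3.0550 -2.4332 2.5919]
Step 8: x=[3.1730 7.8791 13.0587] v=[-0.1820 -5.7238 3.7910]

Answer: 3.1730 7.8791 13.0587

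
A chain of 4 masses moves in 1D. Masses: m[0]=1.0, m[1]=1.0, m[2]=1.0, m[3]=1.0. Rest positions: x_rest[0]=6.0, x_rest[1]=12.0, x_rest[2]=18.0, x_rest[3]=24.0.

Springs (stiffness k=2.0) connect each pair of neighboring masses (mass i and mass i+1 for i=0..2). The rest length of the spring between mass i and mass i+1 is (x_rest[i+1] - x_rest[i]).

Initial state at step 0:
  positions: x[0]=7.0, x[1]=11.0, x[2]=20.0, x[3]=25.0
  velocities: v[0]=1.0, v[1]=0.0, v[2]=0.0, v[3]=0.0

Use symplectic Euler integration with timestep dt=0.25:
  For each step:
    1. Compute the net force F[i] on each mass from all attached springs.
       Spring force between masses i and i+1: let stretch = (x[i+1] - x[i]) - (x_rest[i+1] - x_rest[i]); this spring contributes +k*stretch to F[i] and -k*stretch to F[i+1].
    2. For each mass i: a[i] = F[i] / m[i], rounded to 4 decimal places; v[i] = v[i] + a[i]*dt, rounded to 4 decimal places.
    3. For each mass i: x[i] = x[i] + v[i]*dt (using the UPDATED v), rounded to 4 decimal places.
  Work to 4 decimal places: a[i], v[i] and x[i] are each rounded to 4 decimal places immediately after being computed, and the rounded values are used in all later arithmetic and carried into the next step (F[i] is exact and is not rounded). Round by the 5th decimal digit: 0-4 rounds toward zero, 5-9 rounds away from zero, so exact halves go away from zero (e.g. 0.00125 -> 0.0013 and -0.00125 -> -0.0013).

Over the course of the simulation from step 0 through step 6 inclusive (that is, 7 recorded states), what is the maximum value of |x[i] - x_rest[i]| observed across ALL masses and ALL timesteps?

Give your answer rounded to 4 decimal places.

Answer: 2.5631

Derivation:
Step 0: x=[7.0000 11.0000 20.0000 25.0000] v=[1.0000 0.0000 0.0000 0.0000]
Step 1: x=[7.0000 11.6250 19.5000 25.1250] v=[0.0000 2.5000 -2.0000 0.5000]
Step 2: x=[6.8281 12.6563 18.7188 25.2969] v=[-0.6875 4.1250 -3.1250 0.6875]
Step 3: x=[6.6348 13.7169 18.0020 25.3965] v=[-0.7734 4.2422 -2.8672 0.3985]
Step 4: x=[6.5767 14.4278 17.6739 25.3218] v=[-0.2324 2.8437 -1.3125 -0.2988]
Step 5: x=[6.7500 14.5631 17.8960 25.0411] v=[0.6932 0.5412 0.8884 -1.1228]
Step 6: x=[7.1500 14.1384 18.5946 24.6173] v=[1.5998 -1.6989 2.7945 -1.6954]
Max displacement = 2.5631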